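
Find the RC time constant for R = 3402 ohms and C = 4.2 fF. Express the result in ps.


Step 1: tau = R * C
Step 2: tau = 3402 * 4.2 fF = 3402 * 4.2e-15 F
Step 3: tau = 1.42884e-11 s = 14.2884 ps

14.2884


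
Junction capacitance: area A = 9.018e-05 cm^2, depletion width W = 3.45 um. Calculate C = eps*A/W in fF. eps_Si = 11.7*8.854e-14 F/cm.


Step 1: eps_Si = 11.7 * 8.854e-14 = 1.035918e-12 F/cm
Step 2: W in cm = 3.45 * 1e-4 = 3.45e-04 cm
Step 3: C = 1.035918e-12 * 9.018e-05 / 3.45e-04 = 2.707800e-13 F
Step 4: C = 270.78 fF

270.78


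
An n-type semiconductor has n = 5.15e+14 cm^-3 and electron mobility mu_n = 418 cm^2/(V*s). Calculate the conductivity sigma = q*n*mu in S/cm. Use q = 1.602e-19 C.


Step 1: sigma = q * n * mu
Step 2: sigma = 1.602e-19 * 5.15e+14 * 418
Step 3: sigma = 3.449e-02 S/cm

3.449e-02


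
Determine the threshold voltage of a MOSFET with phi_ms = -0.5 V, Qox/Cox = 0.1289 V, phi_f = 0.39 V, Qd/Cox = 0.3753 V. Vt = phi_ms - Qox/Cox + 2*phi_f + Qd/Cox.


Step 1: Vt = phi_ms - Qox/Cox + 2*phi_f + Qd/Cox
Step 2: Vt = -0.5 - 0.1289 + 2*0.39 + 0.3753
Step 3: Vt = -0.5 - 0.1289 + 0.78 + 0.3753
Step 4: Vt = 0.5264 V

0.5264


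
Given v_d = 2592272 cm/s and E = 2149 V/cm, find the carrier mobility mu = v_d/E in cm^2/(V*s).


Step 1: mu = v_d / E
Step 2: mu = 2592272 / 2149
Step 3: mu = 1206.27 cm^2/(V*s)

1206.27


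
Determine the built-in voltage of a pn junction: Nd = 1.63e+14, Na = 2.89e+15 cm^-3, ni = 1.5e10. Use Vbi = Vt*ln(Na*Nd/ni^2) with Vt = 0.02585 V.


Step 1: Compute Na*Nd/ni^2 = 2.89e+15 * 1.63e+14 / (1.5e10)^2 = 2.0936e+09
Step 2: ln(2.0936e+09) = 21.4622
Step 3: Vbi = 0.02585 * 21.4622 = 0.555 V

0.555


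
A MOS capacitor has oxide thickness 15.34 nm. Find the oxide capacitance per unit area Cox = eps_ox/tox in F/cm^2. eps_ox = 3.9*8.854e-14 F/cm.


Step 1: eps_ox = 3.9 * 8.854e-14 = 3.45306e-13 F/cm
Step 2: tox in cm = 15.34 nm * 1e-7 = 1.5340e-06 cm
Step 3: Cox = 3.45306e-13 / 1.5340e-06 = 2.25e-07 F/cm^2

2.25e-07


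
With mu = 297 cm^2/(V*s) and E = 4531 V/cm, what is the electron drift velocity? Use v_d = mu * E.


Step 1: v_d = mu * E
Step 2: v_d = 297 * 4531 = 1345707
Step 3: v_d = 1.35e+06 cm/s

1.35e+06


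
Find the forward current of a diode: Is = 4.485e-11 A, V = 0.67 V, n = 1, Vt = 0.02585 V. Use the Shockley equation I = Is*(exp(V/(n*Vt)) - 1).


Step 1: V/(n*Vt) = 0.67/(1*0.02585) = 25.9188
Step 2: exp(25.9188) = 1.8046e+11
Step 3: I = 4.485e-11 * (1.8046e+11 - 1) = 8.09e+00 A

8.09e+00


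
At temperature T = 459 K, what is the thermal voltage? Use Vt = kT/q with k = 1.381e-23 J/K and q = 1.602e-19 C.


Step 1: kT = 1.381e-23 * 459 = 6.33879e-21 J
Step 2: Vt = kT/q = 6.33879e-21 / 1.602e-19
Step 3: Vt = 0.03957 V

0.03957


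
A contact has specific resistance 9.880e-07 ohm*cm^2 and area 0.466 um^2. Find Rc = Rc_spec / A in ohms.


Step 1: Convert area to cm^2: 0.466 um^2 = 4.6600e-09 cm^2
Step 2: Rc = Rc_spec / A = 9.880e-07 / 4.6600e-09
Step 3: Rc = 2.12e+02 ohms

2.12e+02


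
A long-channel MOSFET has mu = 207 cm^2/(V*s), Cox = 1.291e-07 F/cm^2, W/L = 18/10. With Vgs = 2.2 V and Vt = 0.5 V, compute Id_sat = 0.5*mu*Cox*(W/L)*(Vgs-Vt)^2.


Step 1: Overdrive voltage Vov = Vgs - Vt = 2.2 - 0.5 = 1.7 V
Step 2: W/L = 18/10 = 1.8
Step 3: Id = 0.5 * 207 * 1.291e-07 * 1.8 * 1.7^2
Step 4: Id = 6.95e-05 A

6.95e-05


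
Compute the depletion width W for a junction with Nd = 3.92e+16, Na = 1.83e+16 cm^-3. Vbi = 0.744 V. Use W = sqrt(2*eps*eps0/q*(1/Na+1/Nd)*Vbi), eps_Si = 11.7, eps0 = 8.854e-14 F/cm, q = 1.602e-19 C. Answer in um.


Step 1: 1/Na + 1/Nd = 1/1.83e+16 + 1/3.92e+16 = 8.01550e-17
Step 2: 2*eps*eps0/q = 2*11.7*8.854e-14/1.602e-19 = 1.293281e+07
Step 3: W^2 = 1.293281e+07 * 8.01550e-17 * 0.744 = 7.71252e-10
Step 4: W = sqrt(7.71252e-10) = 2.777e-05 cm = 0.2777 um

0.2777


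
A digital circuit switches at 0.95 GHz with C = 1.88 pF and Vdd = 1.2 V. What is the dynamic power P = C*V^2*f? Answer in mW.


Step 1: V^2 = 1.2^2 = 1.44 V^2
Step 2: P = C*V^2*f = 1.88e-12 F * 1.44 * 0.95e9 Hz
Step 3: P = 2.57184e-03 W
Step 4: P = 2.572 mW

2.572


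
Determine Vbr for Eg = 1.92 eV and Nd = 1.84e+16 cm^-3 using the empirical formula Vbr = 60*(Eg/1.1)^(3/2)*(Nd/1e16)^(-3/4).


Step 1: Eg/1.1 = 1.92/1.1 = 1.745455
Step 2: (Eg/1.1)^1.5 = 1.745455^1.5 = 2.306020
Step 3: (Nd/1e16)^(-0.75) = (1.84)^(-0.75) = 0.632975
Step 4: Vbr = 60 * 2.306020 * 0.632975 = 87.6 V

87.6


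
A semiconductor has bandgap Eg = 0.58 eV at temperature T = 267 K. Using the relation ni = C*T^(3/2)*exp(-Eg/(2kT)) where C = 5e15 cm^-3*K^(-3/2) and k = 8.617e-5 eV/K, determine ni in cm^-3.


Step 1: Compute kT = 8.617e-5 * 267 = 0.02300739 eV
Step 2: Exponent = -Eg/(2kT) = -0.58/(2*0.02300739) = -12.60465
Step 3: T^(3/2) = 267^1.5 = 4362.82
Step 4: ni = 5e15 * 4362.82 * exp(-12.60465) = 7.32e+13 cm^-3

7.32e+13


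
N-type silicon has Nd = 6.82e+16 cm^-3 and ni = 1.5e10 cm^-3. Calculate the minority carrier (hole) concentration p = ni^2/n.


Step 1: Since Nd >> ni, n ≈ Nd = 6.82e+16 cm^-3
Step 2: p = ni^2 / n = (1.5e10)^2 / 6.82e+16
Step 3: p = 2.25e20 / 6.82e+16 = 3.30e+03 cm^-3

3.30e+03


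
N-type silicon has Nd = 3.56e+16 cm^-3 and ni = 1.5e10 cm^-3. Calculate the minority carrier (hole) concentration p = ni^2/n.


Step 1: Since Nd >> ni, n ≈ Nd = 3.56e+16 cm^-3
Step 2: p = ni^2 / n = (1.5e10)^2 / 3.56e+16
Step 3: p = 2.25e20 / 3.56e+16 = 6.32e+03 cm^-3

6.32e+03


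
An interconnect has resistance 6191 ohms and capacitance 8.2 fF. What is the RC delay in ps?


Step 1: tau = R * C
Step 2: tau = 6191 * 8.2 fF = 6191 * 8.2e-15 F
Step 3: tau = 5.07662e-11 s = 50.7662 ps

50.7662


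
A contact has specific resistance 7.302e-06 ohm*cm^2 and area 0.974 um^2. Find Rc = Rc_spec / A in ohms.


Step 1: Convert area to cm^2: 0.974 um^2 = 9.7400e-09 cm^2
Step 2: Rc = Rc_spec / A = 7.302e-06 / 9.7400e-09
Step 3: Rc = 7.50e+02 ohms

7.50e+02


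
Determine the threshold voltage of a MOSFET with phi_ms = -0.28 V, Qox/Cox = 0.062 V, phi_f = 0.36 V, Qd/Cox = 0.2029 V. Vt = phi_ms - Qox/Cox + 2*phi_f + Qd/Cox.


Step 1: Vt = phi_ms - Qox/Cox + 2*phi_f + Qd/Cox
Step 2: Vt = -0.28 - 0.062 + 2*0.36 + 0.2029
Step 3: Vt = -0.28 - 0.062 + 0.72 + 0.2029
Step 4: Vt = 0.5809 V

0.5809


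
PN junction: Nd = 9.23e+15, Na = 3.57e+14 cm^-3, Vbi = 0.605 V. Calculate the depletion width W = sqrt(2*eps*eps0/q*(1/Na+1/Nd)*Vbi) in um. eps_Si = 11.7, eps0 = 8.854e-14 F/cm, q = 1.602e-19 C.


Step 1: 1/Na + 1/Nd = 1/3.57e+14 + 1/9.23e+15 = 2.90946e-15
Step 2: 2*eps*eps0/q = 2*11.7*8.854e-14/1.602e-19 = 1.293281e+07
Step 3: W^2 = 1.293281e+07 * 2.90946e-15 * 0.605 = 2.27646e-08
Step 4: W = sqrt(2.27646e-08) = 1.509e-04 cm = 1.509 um

1.509


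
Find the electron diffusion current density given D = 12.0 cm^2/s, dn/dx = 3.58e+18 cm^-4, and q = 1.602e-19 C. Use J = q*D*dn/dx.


Step 1: J = q * D * (dn/dx)
Step 2: J = 1.602e-19 * 12.0 * 3.58e+18
Step 3: J = 6.88e+00 A/cm^2

6.88e+00


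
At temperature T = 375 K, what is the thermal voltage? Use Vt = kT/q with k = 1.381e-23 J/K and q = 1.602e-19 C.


Step 1: kT = 1.381e-23 * 375 = 5.17875e-21 J
Step 2: Vt = kT/q = 5.17875e-21 / 1.602e-19
Step 3: Vt = 0.03233 V

0.03233


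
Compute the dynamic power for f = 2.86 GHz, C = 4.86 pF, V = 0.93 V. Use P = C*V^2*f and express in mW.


Step 1: V^2 = 0.93^2 = 0.8649 V^2
Step 2: P = C*V^2*f = 4.86e-12 F * 0.8649 * 2.86e9 Hz
Step 3: P = 1.202176404e-02 W
Step 4: P = 12.022 mW

12.022


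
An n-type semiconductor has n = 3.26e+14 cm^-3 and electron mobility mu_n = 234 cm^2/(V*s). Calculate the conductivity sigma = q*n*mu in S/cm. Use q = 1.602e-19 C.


Step 1: sigma = q * n * mu
Step 2: sigma = 1.602e-19 * 3.26e+14 * 234
Step 3: sigma = 1.222e-02 S/cm

1.222e-02


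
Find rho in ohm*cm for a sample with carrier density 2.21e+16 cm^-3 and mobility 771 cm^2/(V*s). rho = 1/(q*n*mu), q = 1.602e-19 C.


Step 1: sigma = q * n * mu = 1.602e-19 * 2.21e+16 * 771 = 2.72966e+00 S/cm
Step 2: rho = 1 / sigma = 1 / 2.72966e+00 = 0.3663 ohm*cm

0.3663


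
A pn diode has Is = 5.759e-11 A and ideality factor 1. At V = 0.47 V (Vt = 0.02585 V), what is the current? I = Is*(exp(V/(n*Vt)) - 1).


Step 1: V/(n*Vt) = 0.47/(1*0.02585) = 18.1818
Step 2: exp(18.1818) = 7.8751e+07
Step 3: I = 5.759e-11 * (7.8751e+07 - 1) = 4.54e-03 A

4.54e-03


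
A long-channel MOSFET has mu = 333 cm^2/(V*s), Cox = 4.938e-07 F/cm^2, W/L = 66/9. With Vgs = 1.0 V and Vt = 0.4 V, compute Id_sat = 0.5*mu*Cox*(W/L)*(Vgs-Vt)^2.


Step 1: Overdrive voltage Vov = Vgs - Vt = 1.0 - 0.4 = 0.6 V
Step 2: W/L = 66/9 = 7.33333
Step 3: Id = 0.5 * 333 * 4.938e-07 * 7.33333 * 0.6^2
Step 4: Id = 2.17e-04 A

2.17e-04


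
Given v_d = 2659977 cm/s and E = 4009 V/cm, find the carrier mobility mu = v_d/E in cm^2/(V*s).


Step 1: mu = v_d / E
Step 2: mu = 2659977 / 4009
Step 3: mu = 663.5 cm^2/(V*s)

663.5


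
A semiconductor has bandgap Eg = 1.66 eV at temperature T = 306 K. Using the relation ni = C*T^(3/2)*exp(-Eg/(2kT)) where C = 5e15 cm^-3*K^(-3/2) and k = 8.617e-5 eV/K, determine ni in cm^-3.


Step 1: Compute kT = 8.617e-5 * 306 = 0.02636802 eV
Step 2: Exponent = -Eg/(2kT) = -1.66/(2*0.02636802) = -31.47752
Step 3: T^(3/2) = 306^1.5 = 5352.81
Step 4: ni = 5e15 * 5352.81 * exp(-31.47752) = 5.72e+05 cm^-3

5.72e+05


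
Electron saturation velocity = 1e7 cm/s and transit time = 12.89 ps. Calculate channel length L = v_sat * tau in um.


Step 1: tau in seconds = 12.89 ps * 1e-12 = 1.2890e-11 s
Step 2: L = v_sat * tau = 1e7 * 1.2890e-11 = 1.2890e-04 cm
Step 3: L in um = 1.2890e-04 * 1e4 = 1.289 um

1.289


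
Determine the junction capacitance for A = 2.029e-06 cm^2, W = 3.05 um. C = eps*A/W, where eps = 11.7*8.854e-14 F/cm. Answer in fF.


Step 1: eps_Si = 11.7 * 8.854e-14 = 1.035918e-12 F/cm
Step 2: W in cm = 3.05 * 1e-4 = 3.05e-04 cm
Step 3: C = 1.035918e-12 * 2.029e-06 / 3.05e-04 = 6.891402e-15 F
Step 4: C = 6.89 fF

6.89


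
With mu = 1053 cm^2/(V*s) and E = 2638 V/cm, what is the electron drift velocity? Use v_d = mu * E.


Step 1: v_d = mu * E
Step 2: v_d = 1053 * 2638 = 2777814
Step 3: v_d = 2.78e+06 cm/s

2.78e+06


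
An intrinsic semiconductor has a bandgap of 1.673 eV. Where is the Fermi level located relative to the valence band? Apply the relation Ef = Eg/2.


Step 1: For an intrinsic semiconductor, the Fermi level sits at midgap.
Step 2: Ef = Eg / 2 = 1.673 / 2 = 0.8365 eV

0.8365


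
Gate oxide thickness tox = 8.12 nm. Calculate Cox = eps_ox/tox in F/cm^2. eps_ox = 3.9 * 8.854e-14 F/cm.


Step 1: eps_ox = 3.9 * 8.854e-14 = 3.45306e-13 F/cm
Step 2: tox in cm = 8.12 nm * 1e-7 = 8.1200e-07 cm
Step 3: Cox = 3.45306e-13 / 8.1200e-07 = 4.25e-07 F/cm^2

4.25e-07


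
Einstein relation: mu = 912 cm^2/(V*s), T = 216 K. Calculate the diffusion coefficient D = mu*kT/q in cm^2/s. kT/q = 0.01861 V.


Step 1: D = mu * (kT/q)
Step 2: D = 912 * 0.01861
Step 3: D = 16.97 cm^2/s

16.97


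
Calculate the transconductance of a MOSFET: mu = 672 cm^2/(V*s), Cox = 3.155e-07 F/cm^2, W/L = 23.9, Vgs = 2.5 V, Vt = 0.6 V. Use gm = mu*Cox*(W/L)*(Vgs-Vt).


Step 1: Vov = Vgs - Vt = 2.5 - 0.6 = 1.9 V
Step 2: gm = mu * Cox * (W/L) * Vov
Step 3: gm = 672 * 3.155e-07 * 23.9 * 1.9 = 9.63e-03 S

9.63e-03


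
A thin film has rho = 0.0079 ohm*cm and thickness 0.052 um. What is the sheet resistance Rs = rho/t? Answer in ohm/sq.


Step 1: Convert thickness to cm: t = 0.052 um = 5.2000e-06 cm
Step 2: Rs = rho / t = 0.0079 / 5.2000e-06
Step 3: Rs = 1519.2 ohm/sq

1519.2


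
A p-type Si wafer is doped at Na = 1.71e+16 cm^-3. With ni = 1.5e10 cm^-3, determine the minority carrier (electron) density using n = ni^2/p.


Step 1: Majority hole concentration p ≈ Na = 1.71e+16 cm^-3
Step 2: n = ni^2 / Na = (1.5e10)^2 / 1.71e+16
Step 3: n = 1.32e+04 cm^-3

1.32e+04


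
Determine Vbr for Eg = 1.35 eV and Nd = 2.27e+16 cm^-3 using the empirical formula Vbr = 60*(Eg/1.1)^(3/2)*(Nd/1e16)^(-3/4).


Step 1: Eg/1.1 = 1.35/1.1 = 1.227273
Step 2: (Eg/1.1)^1.5 = 1.227273^1.5 = 1.359602
Step 3: (Nd/1e16)^(-0.75) = (2.27)^(-0.75) = 0.540730
Step 4: Vbr = 60 * 1.359602 * 0.540730 = 44.1 V

44.1


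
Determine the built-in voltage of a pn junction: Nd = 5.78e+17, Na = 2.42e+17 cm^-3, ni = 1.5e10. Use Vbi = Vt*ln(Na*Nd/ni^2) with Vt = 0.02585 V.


Step 1: Compute Na*Nd/ni^2 = 2.42e+17 * 5.78e+17 / (1.5e10)^2 = 6.2167e+14
Step 2: ln(6.2167e+14) = 34.0634
Step 3: Vbi = 0.02585 * 34.0634 = 0.881 V

0.881


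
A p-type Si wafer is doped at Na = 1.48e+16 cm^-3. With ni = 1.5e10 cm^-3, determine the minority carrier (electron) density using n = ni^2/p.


Step 1: Majority hole concentration p ≈ Na = 1.48e+16 cm^-3
Step 2: n = ni^2 / Na = (1.5e10)^2 / 1.48e+16
Step 3: n = 1.52e+04 cm^-3

1.52e+04


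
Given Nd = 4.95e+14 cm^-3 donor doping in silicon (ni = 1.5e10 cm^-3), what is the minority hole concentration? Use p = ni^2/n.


Step 1: Since Nd >> ni, n ≈ Nd = 4.95e+14 cm^-3
Step 2: p = ni^2 / n = (1.5e10)^2 / 4.95e+14
Step 3: p = 2.25e20 / 4.95e+14 = 4.55e+05 cm^-3

4.55e+05


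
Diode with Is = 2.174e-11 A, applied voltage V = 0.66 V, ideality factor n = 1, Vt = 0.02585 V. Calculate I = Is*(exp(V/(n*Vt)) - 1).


Step 1: V/(n*Vt) = 0.66/(1*0.02585) = 25.5319
Step 2: exp(25.5319) = 1.2256e+11
Step 3: I = 2.174e-11 * (1.2256e+11 - 1) = 2.66e+00 A

2.66e+00


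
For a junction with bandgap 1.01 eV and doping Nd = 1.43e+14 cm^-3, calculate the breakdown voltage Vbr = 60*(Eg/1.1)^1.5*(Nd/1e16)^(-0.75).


Step 1: Eg/1.1 = 1.01/1.1 = 0.918182
Step 2: (Eg/1.1)^1.5 = 0.918182^1.5 = 0.879819
Step 3: (Nd/1e16)^(-0.75) = (0.0143)^(-0.75) = 24.182320
Step 4: Vbr = 60 * 0.879819 * 24.182320 = 1276.6 V

1276.6


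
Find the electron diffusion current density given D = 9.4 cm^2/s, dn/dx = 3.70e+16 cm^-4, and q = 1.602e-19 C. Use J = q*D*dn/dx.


Step 1: J = q * D * (dn/dx)
Step 2: J = 1.602e-19 * 9.4 * 3.70e+16
Step 3: J = 5.57e-02 A/cm^2

5.57e-02


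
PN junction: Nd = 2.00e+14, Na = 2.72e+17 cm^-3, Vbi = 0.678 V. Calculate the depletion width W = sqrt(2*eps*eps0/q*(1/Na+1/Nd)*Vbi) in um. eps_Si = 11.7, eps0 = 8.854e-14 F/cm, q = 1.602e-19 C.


Step 1: 1/Na + 1/Nd = 1/2.72e+17 + 1/2.00e+14 = 5.00368e-15
Step 2: 2*eps*eps0/q = 2*11.7*8.854e-14/1.602e-19 = 1.293281e+07
Step 3: W^2 = 1.293281e+07 * 5.00368e-15 * 0.678 = 4.38745e-08
Step 4: W = sqrt(4.38745e-08) = 2.095e-04 cm = 2.095 um

2.095


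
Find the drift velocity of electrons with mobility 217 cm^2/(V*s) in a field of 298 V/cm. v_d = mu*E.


Step 1: v_d = mu * E
Step 2: v_d = 217 * 298 = 64666
Step 3: v_d = 6.47e+04 cm/s

6.47e+04


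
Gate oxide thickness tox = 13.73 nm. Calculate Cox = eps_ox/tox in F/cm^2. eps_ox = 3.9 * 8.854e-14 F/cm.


Step 1: eps_ox = 3.9 * 8.854e-14 = 3.45306e-13 F/cm
Step 2: tox in cm = 13.73 nm * 1e-7 = 1.3730e-06 cm
Step 3: Cox = 3.45306e-13 / 1.3730e-06 = 2.51e-07 F/cm^2

2.51e-07


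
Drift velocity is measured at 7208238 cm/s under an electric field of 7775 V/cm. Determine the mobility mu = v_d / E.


Step 1: mu = v_d / E
Step 2: mu = 7208238 / 7775
Step 3: mu = 927.1 cm^2/(V*s)

927.1


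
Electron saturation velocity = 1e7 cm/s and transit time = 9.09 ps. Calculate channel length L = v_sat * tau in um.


Step 1: tau in seconds = 9.09 ps * 1e-12 = 9.0900e-12 s
Step 2: L = v_sat * tau = 1e7 * 9.0900e-12 = 9.0900e-05 cm
Step 3: L in um = 9.0900e-05 * 1e4 = 0.909 um

0.909


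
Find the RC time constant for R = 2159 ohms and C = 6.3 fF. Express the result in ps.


Step 1: tau = R * C
Step 2: tau = 2159 * 6.3 fF = 2159 * 6.3e-15 F
Step 3: tau = 1.36017e-11 s = 13.6017 ps

13.6017


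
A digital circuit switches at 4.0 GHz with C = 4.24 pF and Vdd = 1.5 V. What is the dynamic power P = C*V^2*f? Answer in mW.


Step 1: V^2 = 1.5^2 = 2.25 V^2
Step 2: P = C*V^2*f = 4.24e-12 F * 2.25 * 4.0e9 Hz
Step 3: P = 3.816e-02 W
Step 4: P = 38.16 mW

38.16


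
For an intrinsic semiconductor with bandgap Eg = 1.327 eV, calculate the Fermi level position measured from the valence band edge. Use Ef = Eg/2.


Step 1: For an intrinsic semiconductor, the Fermi level sits at midgap.
Step 2: Ef = Eg / 2 = 1.327 / 2 = 0.6635 eV

0.6635


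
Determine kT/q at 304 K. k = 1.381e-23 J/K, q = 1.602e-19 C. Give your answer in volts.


Step 1: kT = 1.381e-23 * 304 = 4.19824e-21 J
Step 2: Vt = kT/q = 4.19824e-21 / 1.602e-19
Step 3: Vt = 0.02621 V

0.02621


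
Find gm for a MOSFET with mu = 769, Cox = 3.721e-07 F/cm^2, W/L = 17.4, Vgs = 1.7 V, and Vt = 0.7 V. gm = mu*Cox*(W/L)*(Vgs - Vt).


Step 1: Vov = Vgs - Vt = 1.7 - 0.7 = 1.0 V
Step 2: gm = mu * Cox * (W/L) * Vov
Step 3: gm = 769 * 3.721e-07 * 17.4 * 1.0 = 4.98e-03 S

4.98e-03


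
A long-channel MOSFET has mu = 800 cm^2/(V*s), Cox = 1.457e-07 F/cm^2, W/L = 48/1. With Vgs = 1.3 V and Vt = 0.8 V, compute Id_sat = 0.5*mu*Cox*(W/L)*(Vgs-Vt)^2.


Step 1: Overdrive voltage Vov = Vgs - Vt = 1.3 - 0.8 = 0.5 V
Step 2: W/L = 48/1 = 48
Step 3: Id = 0.5 * 800 * 1.457e-07 * 48 * 0.5^2
Step 4: Id = 6.99e-04 A

6.99e-04


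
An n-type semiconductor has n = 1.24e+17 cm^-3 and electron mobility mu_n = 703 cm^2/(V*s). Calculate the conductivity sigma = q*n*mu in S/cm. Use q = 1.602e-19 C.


Step 1: sigma = q * n * mu
Step 2: sigma = 1.602e-19 * 1.24e+17 * 703
Step 3: sigma = 1.396e+01 S/cm

1.396e+01


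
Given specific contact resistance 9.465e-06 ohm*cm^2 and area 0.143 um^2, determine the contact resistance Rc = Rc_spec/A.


Step 1: Convert area to cm^2: 0.143 um^2 = 1.4300e-09 cm^2
Step 2: Rc = Rc_spec / A = 9.465e-06 / 1.4300e-09
Step 3: Rc = 6.62e+03 ohms

6.62e+03


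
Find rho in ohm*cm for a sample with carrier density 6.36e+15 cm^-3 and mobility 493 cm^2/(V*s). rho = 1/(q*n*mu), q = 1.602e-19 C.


Step 1: sigma = q * n * mu = 1.602e-19 * 6.36e+15 * 493 = 5.02304e-01 S/cm
Step 2: rho = 1 / sigma = 1 / 5.02304e-01 = 1.991 ohm*cm

1.991


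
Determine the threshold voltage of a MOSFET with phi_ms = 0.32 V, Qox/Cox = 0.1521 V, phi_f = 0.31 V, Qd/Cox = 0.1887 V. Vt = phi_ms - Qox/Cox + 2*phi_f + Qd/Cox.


Step 1: Vt = phi_ms - Qox/Cox + 2*phi_f + Qd/Cox
Step 2: Vt = 0.32 - 0.1521 + 2*0.31 + 0.1887
Step 3: Vt = 0.32 - 0.1521 + 0.62 + 0.1887
Step 4: Vt = 0.9766 V

0.9766


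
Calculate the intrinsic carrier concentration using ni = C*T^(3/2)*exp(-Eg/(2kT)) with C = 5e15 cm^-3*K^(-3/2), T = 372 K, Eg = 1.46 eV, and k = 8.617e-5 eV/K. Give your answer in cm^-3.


Step 1: Compute kT = 8.617e-5 * 372 = 0.03205524 eV
Step 2: Exponent = -Eg/(2kT) = -1.46/(2*0.03205524) = -22.77319
Step 3: T^(3/2) = 372^1.5 = 7174.88
Step 4: ni = 5e15 * 7174.88 * exp(-22.77319) = 4.62e+09 cm^-3

4.62e+09


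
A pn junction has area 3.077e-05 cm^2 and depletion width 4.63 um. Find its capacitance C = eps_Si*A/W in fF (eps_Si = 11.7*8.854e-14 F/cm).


Step 1: eps_Si = 11.7 * 8.854e-14 = 1.035918e-12 F/cm
Step 2: W in cm = 4.63 * 1e-4 = 4.63e-04 cm
Step 3: C = 1.035918e-12 * 3.077e-05 / 4.63e-04 = 6.884492e-14 F
Step 4: C = 68.84 fF

68.84


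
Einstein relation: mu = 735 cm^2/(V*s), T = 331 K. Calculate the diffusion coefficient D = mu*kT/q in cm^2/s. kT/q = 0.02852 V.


Step 1: D = mu * (kT/q)
Step 2: D = 735 * 0.02852
Step 3: D = 20.96 cm^2/s

20.96


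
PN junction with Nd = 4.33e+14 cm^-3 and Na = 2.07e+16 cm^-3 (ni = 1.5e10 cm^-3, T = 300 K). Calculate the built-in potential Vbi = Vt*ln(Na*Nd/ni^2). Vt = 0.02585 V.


Step 1: Compute Na*Nd/ni^2 = 2.07e+16 * 4.33e+14 / (1.5e10)^2 = 3.9836e+10
Step 2: ln(3.9836e+10) = 24.4080
Step 3: Vbi = 0.02585 * 24.4080 = 0.631 V

0.631


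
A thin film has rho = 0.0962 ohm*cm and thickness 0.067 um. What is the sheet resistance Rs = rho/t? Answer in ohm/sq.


Step 1: Convert thickness to cm: t = 0.067 um = 6.7000e-06 cm
Step 2: Rs = rho / t = 0.0962 / 6.7000e-06
Step 3: Rs = 14358.2 ohm/sq

14358.2


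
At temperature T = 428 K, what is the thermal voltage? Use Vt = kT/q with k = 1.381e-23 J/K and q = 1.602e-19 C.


Step 1: kT = 1.381e-23 * 428 = 5.91068e-21 J
Step 2: Vt = kT/q = 5.91068e-21 / 1.602e-19
Step 3: Vt = 0.0369 V

0.0369


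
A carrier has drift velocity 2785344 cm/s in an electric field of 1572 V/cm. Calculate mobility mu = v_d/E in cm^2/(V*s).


Step 1: mu = v_d / E
Step 2: mu = 2785344 / 1572
Step 3: mu = 1771.85 cm^2/(V*s)

1771.85


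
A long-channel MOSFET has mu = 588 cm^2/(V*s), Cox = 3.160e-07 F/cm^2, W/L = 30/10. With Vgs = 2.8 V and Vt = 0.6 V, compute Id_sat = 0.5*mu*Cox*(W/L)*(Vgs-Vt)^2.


Step 1: Overdrive voltage Vov = Vgs - Vt = 2.8 - 0.6 = 2.2 V
Step 2: W/L = 30/10 = 3
Step 3: Id = 0.5 * 588 * 3.160e-07 * 3 * 2.2^2
Step 4: Id = 1.35e-03 A

1.35e-03


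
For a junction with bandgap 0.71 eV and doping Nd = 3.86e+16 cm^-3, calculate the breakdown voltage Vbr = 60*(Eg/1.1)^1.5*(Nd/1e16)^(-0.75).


Step 1: Eg/1.1 = 0.71/1.1 = 0.645455
Step 2: (Eg/1.1)^1.5 = 0.645455^1.5 = 0.518560
Step 3: (Nd/1e16)^(-0.75) = (3.86)^(-0.75) = 0.363128
Step 4: Vbr = 60 * 0.518560 * 0.363128 = 11.3 V

11.3


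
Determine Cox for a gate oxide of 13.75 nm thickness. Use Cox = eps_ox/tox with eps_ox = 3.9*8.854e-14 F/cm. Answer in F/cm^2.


Step 1: eps_ox = 3.9 * 8.854e-14 = 3.45306e-13 F/cm
Step 2: tox in cm = 13.75 nm * 1e-7 = 1.3750e-06 cm
Step 3: Cox = 3.45306e-13 / 1.3750e-06 = 2.51e-07 F/cm^2

2.51e-07


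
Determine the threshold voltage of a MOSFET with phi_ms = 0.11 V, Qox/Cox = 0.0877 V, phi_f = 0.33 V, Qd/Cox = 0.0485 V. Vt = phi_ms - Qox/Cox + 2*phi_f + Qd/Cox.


Step 1: Vt = phi_ms - Qox/Cox + 2*phi_f + Qd/Cox
Step 2: Vt = 0.11 - 0.0877 + 2*0.33 + 0.0485
Step 3: Vt = 0.11 - 0.0877 + 0.66 + 0.0485
Step 4: Vt = 0.7308 V

0.7308


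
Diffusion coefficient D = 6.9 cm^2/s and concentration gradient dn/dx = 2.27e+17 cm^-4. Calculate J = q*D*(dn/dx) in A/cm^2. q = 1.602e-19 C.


Step 1: J = q * D * (dn/dx)
Step 2: J = 1.602e-19 * 6.9 * 2.27e+17
Step 3: J = 2.51e-01 A/cm^2

2.51e-01


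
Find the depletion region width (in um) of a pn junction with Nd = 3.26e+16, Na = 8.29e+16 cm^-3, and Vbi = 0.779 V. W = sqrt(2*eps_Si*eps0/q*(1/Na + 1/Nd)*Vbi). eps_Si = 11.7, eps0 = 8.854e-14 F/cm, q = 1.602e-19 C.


Step 1: 1/Na + 1/Nd = 1/8.29e+16 + 1/3.26e+16 = 4.27376e-17
Step 2: 2*eps*eps0/q = 2*11.7*8.854e-14/1.602e-19 = 1.293281e+07
Step 3: W^2 = 1.293281e+07 * 4.27376e-17 * 0.779 = 4.30567e-10
Step 4: W = sqrt(4.30567e-10) = 2.075e-05 cm = 0.2075 um

0.2075


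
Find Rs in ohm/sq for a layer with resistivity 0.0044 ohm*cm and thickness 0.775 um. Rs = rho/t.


Step 1: Convert thickness to cm: t = 0.775 um = 7.7500e-05 cm
Step 2: Rs = rho / t = 0.0044 / 7.7500e-05
Step 3: Rs = 56.8 ohm/sq

56.8


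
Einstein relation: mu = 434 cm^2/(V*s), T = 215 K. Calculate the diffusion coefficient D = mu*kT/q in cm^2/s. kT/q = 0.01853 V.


Step 1: D = mu * (kT/q)
Step 2: D = 434 * 0.01853
Step 3: D = 8.04 cm^2/s

8.04


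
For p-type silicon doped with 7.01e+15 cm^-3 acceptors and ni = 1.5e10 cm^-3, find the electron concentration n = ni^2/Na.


Step 1: Majority hole concentration p ≈ Na = 7.01e+15 cm^-3
Step 2: n = ni^2 / Na = (1.5e10)^2 / 7.01e+15
Step 3: n = 3.21e+04 cm^-3

3.21e+04


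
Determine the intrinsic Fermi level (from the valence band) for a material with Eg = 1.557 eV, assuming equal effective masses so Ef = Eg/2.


Step 1: For an intrinsic semiconductor, the Fermi level sits at midgap.
Step 2: Ef = Eg / 2 = 1.557 / 2 = 0.7785 eV

0.7785


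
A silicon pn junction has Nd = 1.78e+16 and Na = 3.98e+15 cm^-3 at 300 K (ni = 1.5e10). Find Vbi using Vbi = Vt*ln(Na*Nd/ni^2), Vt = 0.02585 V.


Step 1: Compute Na*Nd/ni^2 = 3.98e+15 * 1.78e+16 / (1.5e10)^2 = 3.1486e+11
Step 2: ln(3.1486e+11) = 26.4754
Step 3: Vbi = 0.02585 * 26.4754 = 0.684 V

0.684


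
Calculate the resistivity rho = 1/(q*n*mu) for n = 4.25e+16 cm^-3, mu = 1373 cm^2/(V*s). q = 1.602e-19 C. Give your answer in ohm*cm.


Step 1: sigma = q * n * mu = 1.602e-19 * 4.25e+16 * 1373 = 9.34807e+00 S/cm
Step 2: rho = 1 / sigma = 1 / 9.34807e+00 = 0.107 ohm*cm

0.107


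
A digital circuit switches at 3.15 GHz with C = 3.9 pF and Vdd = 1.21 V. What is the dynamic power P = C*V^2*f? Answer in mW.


Step 1: V^2 = 1.21^2 = 1.4641 V^2
Step 2: P = C*V^2*f = 3.9e-12 F * 1.4641 * 3.15e9 Hz
Step 3: P = 1.79864685e-02 W
Step 4: P = 17.986 mW

17.986


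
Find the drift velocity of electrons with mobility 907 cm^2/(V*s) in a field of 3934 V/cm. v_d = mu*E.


Step 1: v_d = mu * E
Step 2: v_d = 907 * 3934 = 3568138
Step 3: v_d = 3.57e+06 cm/s

3.57e+06


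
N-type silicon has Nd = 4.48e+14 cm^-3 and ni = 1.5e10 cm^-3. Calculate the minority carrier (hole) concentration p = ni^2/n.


Step 1: Since Nd >> ni, n ≈ Nd = 4.48e+14 cm^-3
Step 2: p = ni^2 / n = (1.5e10)^2 / 4.48e+14
Step 3: p = 2.25e20 / 4.48e+14 = 5.02e+05 cm^-3

5.02e+05


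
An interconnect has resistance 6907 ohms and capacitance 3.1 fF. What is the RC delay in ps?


Step 1: tau = R * C
Step 2: tau = 6907 * 3.1 fF = 6907 * 3.1e-15 F
Step 3: tau = 2.14117e-11 s = 21.4117 ps

21.4117


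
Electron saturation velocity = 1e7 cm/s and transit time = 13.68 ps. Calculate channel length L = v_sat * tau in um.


Step 1: tau in seconds = 13.68 ps * 1e-12 = 1.3680e-11 s
Step 2: L = v_sat * tau = 1e7 * 1.3680e-11 = 1.3680e-04 cm
Step 3: L in um = 1.3680e-04 * 1e4 = 1.368 um

1.368


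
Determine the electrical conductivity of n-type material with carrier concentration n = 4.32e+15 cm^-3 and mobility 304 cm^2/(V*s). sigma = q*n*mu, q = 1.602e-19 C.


Step 1: sigma = q * n * mu
Step 2: sigma = 1.602e-19 * 4.32e+15 * 304
Step 3: sigma = 2.104e-01 S/cm

2.104e-01


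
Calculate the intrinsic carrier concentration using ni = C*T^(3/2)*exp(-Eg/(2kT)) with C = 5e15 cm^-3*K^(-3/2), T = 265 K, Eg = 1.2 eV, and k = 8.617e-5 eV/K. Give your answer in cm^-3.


Step 1: Compute kT = 8.617e-5 * 265 = 0.02283505 eV
Step 2: Exponent = -Eg/(2kT) = -1.2/(2*0.02283505) = -26.27540
Step 3: T^(3/2) = 265^1.5 = 4313.89
Step 4: ni = 5e15 * 4313.89 * exp(-26.27540) = 8.37e+07 cm^-3

8.37e+07


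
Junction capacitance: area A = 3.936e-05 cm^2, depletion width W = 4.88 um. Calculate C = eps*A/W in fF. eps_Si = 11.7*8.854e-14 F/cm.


Step 1: eps_Si = 11.7 * 8.854e-14 = 1.035918e-12 F/cm
Step 2: W in cm = 4.88 * 1e-4 = 4.88e-04 cm
Step 3: C = 1.035918e-12 * 3.936e-05 / 4.88e-04 = 8.355273e-14 F
Step 4: C = 83.55 fF

83.55


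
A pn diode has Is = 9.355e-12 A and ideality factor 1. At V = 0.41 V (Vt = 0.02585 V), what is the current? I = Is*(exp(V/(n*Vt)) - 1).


Step 1: V/(n*Vt) = 0.41/(1*0.02585) = 15.8607
Step 2: exp(15.8607) = 7.7306e+06
Step 3: I = 9.355e-12 * (7.7306e+06 - 1) = 7.23e-05 A

7.23e-05


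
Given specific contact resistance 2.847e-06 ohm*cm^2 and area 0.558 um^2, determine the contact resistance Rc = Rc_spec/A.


Step 1: Convert area to cm^2: 0.558 um^2 = 5.5800e-09 cm^2
Step 2: Rc = Rc_spec / A = 2.847e-06 / 5.5800e-09
Step 3: Rc = 5.10e+02 ohms

5.10e+02


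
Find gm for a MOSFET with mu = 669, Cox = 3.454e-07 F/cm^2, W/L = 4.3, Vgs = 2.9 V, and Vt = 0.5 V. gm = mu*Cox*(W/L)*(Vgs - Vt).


Step 1: Vov = Vgs - Vt = 2.9 - 0.5 = 2.4 V
Step 2: gm = mu * Cox * (W/L) * Vov
Step 3: gm = 669 * 3.454e-07 * 4.3 * 2.4 = 2.38e-03 S

2.38e-03


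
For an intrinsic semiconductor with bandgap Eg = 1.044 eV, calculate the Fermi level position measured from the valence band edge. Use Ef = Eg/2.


Step 1: For an intrinsic semiconductor, the Fermi level sits at midgap.
Step 2: Ef = Eg / 2 = 1.044 / 2 = 0.522 eV

0.522


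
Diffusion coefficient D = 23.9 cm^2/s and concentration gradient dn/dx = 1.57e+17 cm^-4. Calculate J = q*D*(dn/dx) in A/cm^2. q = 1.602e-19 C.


Step 1: J = q * D * (dn/dx)
Step 2: J = 1.602e-19 * 23.9 * 1.57e+17
Step 3: J = 6.01e-01 A/cm^2

6.01e-01


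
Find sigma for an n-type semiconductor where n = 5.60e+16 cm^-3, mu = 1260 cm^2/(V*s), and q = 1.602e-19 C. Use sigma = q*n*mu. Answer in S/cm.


Step 1: sigma = q * n * mu
Step 2: sigma = 1.602e-19 * 5.60e+16 * 1260
Step 3: sigma = 1.130e+01 S/cm

1.130e+01


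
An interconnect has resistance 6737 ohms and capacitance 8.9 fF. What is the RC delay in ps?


Step 1: tau = R * C
Step 2: tau = 6737 * 8.9 fF = 6737 * 8.9e-15 F
Step 3: tau = 5.99593e-11 s = 59.9593 ps

59.9593


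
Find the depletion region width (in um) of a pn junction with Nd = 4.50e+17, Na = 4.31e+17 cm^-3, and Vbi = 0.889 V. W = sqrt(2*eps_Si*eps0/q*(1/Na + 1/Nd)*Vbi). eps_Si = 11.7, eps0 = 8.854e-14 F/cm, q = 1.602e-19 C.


Step 1: 1/Na + 1/Nd = 1/4.31e+17 + 1/4.50e+17 = 4.54241e-18
Step 2: 2*eps*eps0/q = 2*11.7*8.854e-14/1.602e-19 = 1.293281e+07
Step 3: W^2 = 1.293281e+07 * 4.54241e-18 * 0.889 = 5.22253e-11
Step 4: W = sqrt(5.22253e-11) = 7.227e-06 cm = 0.07227 um

0.07227


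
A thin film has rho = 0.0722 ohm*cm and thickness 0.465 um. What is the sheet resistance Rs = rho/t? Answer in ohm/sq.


Step 1: Convert thickness to cm: t = 0.465 um = 4.6500e-05 cm
Step 2: Rs = rho / t = 0.0722 / 4.6500e-05
Step 3: Rs = 1552.7 ohm/sq

1552.7


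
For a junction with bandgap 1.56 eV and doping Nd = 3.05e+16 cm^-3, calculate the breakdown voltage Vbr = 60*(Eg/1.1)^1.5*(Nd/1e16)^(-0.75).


Step 1: Eg/1.1 = 1.56/1.1 = 1.418182
Step 2: (Eg/1.1)^1.5 = 1.418182^1.5 = 1.688877
Step 3: (Nd/1e16)^(-0.75) = (3.05)^(-0.75) = 0.433286
Step 4: Vbr = 60 * 1.688877 * 0.433286 = 43.9 V

43.9


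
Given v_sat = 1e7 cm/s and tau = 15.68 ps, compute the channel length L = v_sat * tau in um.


Step 1: tau in seconds = 15.68 ps * 1e-12 = 1.5680e-11 s
Step 2: L = v_sat * tau = 1e7 * 1.5680e-11 = 1.5680e-04 cm
Step 3: L in um = 1.5680e-04 * 1e4 = 1.568 um

1.568


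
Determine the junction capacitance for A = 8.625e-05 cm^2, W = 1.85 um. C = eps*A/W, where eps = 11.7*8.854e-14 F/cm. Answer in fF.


Step 1: eps_Si = 11.7 * 8.854e-14 = 1.035918e-12 F/cm
Step 2: W in cm = 1.85 * 1e-4 = 1.85e-04 cm
Step 3: C = 1.035918e-12 * 8.625e-05 / 1.85e-04 = 4.829618e-13 F
Step 4: C = 482.96 fF

482.96


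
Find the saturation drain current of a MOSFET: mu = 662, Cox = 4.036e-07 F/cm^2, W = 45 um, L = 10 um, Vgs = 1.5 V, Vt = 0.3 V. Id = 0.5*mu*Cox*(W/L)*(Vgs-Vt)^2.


Step 1: Overdrive voltage Vov = Vgs - Vt = 1.5 - 0.3 = 1.2 V
Step 2: W/L = 45/10 = 4.5
Step 3: Id = 0.5 * 662 * 4.036e-07 * 4.5 * 1.2^2
Step 4: Id = 8.66e-04 A

8.66e-04


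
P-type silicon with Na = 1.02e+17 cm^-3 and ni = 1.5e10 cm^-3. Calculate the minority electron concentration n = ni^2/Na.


Step 1: Majority hole concentration p ≈ Na = 1.02e+17 cm^-3
Step 2: n = ni^2 / Na = (1.5e10)^2 / 1.02e+17
Step 3: n = 2.21e+03 cm^-3

2.21e+03


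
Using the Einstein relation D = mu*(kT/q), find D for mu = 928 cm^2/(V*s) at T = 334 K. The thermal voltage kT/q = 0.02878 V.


Step 1: D = mu * (kT/q)
Step 2: D = 928 * 0.02878
Step 3: D = 26.71 cm^2/s

26.71


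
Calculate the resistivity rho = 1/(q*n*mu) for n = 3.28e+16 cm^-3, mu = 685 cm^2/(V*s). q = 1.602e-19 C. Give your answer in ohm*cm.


Step 1: sigma = q * n * mu = 1.602e-19 * 3.28e+16 * 685 = 3.59937e+00 S/cm
Step 2: rho = 1 / sigma = 1 / 3.59937e+00 = 0.2778 ohm*cm

0.2778


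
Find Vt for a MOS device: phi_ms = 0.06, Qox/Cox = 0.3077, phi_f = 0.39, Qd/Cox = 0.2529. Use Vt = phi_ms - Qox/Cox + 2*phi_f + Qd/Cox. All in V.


Step 1: Vt = phi_ms - Qox/Cox + 2*phi_f + Qd/Cox
Step 2: Vt = 0.06 - 0.3077 + 2*0.39 + 0.2529
Step 3: Vt = 0.06 - 0.3077 + 0.78 + 0.2529
Step 4: Vt = 0.7852 V

0.7852


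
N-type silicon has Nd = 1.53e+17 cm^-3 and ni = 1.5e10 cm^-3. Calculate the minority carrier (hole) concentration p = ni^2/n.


Step 1: Since Nd >> ni, n ≈ Nd = 1.53e+17 cm^-3
Step 2: p = ni^2 / n = (1.5e10)^2 / 1.53e+17
Step 3: p = 2.25e20 / 1.53e+17 = 1.47e+03 cm^-3

1.47e+03


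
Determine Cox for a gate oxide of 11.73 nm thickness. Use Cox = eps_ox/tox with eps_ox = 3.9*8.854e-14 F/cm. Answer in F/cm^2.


Step 1: eps_ox = 3.9 * 8.854e-14 = 3.45306e-13 F/cm
Step 2: tox in cm = 11.73 nm * 1e-7 = 1.1730e-06 cm
Step 3: Cox = 3.45306e-13 / 1.1730e-06 = 2.94e-07 F/cm^2

2.94e-07


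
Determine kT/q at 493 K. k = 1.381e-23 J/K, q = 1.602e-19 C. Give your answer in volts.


Step 1: kT = 1.381e-23 * 493 = 6.80833e-21 J
Step 2: Vt = kT/q = 6.80833e-21 / 1.602e-19
Step 3: Vt = 0.0425 V

0.0425


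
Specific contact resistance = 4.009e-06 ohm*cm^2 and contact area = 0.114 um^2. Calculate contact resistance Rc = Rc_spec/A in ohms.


Step 1: Convert area to cm^2: 0.114 um^2 = 1.1400e-09 cm^2
Step 2: Rc = Rc_spec / A = 4.009e-06 / 1.1400e-09
Step 3: Rc = 3.52e+03 ohms

3.52e+03


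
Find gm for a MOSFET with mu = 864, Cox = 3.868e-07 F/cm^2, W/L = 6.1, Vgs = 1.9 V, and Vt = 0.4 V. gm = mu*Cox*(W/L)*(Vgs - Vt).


Step 1: Vov = Vgs - Vt = 1.9 - 0.4 = 1.5 V
Step 2: gm = mu * Cox * (W/L) * Vov
Step 3: gm = 864 * 3.868e-07 * 6.1 * 1.5 = 3.06e-03 S

3.06e-03


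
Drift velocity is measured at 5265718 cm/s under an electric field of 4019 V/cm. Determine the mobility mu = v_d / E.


Step 1: mu = v_d / E
Step 2: mu = 5265718 / 4019
Step 3: mu = 1310.21 cm^2/(V*s)

1310.21


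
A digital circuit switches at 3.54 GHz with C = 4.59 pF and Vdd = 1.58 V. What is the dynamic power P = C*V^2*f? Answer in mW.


Step 1: V^2 = 1.58^2 = 2.4964 V^2
Step 2: P = C*V^2*f = 4.59e-12 F * 2.4964 * 3.54e9 Hz
Step 3: P = 4.056300504e-02 W
Step 4: P = 40.563 mW

40.563


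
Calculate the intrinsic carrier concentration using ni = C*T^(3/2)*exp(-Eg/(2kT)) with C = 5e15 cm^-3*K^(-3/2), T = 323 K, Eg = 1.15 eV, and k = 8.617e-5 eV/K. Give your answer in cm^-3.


Step 1: Compute kT = 8.617e-5 * 323 = 0.02783291 eV
Step 2: Exponent = -Eg/(2kT) = -1.15/(2*0.02783291) = -20.65900
Step 3: T^(3/2) = 323^1.5 = 5805.02
Step 4: ni = 5e15 * 5805.02 * exp(-20.65900) = 3.10e+10 cm^-3

3.10e+10


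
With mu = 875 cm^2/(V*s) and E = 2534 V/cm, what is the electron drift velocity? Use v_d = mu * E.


Step 1: v_d = mu * E
Step 2: v_d = 875 * 2534 = 2217250
Step 3: v_d = 2.22e+06 cm/s

2.22e+06


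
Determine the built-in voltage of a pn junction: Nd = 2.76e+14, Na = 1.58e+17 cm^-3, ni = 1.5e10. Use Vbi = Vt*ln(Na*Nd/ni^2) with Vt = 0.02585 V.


Step 1: Compute Na*Nd/ni^2 = 1.58e+17 * 2.76e+14 / (1.5e10)^2 = 1.9381e+11
Step 2: ln(1.9381e+11) = 25.9901
Step 3: Vbi = 0.02585 * 25.9901 = 0.672 V

0.672


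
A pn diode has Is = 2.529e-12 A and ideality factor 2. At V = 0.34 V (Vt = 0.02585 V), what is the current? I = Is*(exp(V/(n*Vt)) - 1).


Step 1: V/(n*Vt) = 0.34/(2*0.02585) = 6.5764
Step 2: exp(6.5764) = 7.1795e+02
Step 3: I = 2.529e-12 * (7.1795e+02 - 1) = 1.81e-09 A

1.81e-09


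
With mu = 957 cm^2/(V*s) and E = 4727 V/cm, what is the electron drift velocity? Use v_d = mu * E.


Step 1: v_d = mu * E
Step 2: v_d = 957 * 4727 = 4523739
Step 3: v_d = 4.52e+06 cm/s

4.52e+06


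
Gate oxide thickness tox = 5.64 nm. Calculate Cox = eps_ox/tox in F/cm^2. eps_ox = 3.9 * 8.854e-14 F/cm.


Step 1: eps_ox = 3.9 * 8.854e-14 = 3.45306e-13 F/cm
Step 2: tox in cm = 5.64 nm * 1e-7 = 5.6400e-07 cm
Step 3: Cox = 3.45306e-13 / 5.6400e-07 = 6.12e-07 F/cm^2

6.12e-07


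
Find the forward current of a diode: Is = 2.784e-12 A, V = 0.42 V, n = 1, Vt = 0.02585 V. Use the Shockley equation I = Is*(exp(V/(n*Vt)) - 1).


Step 1: V/(n*Vt) = 0.42/(1*0.02585) = 16.2476
Step 2: exp(16.2476) = 1.1383e+07
Step 3: I = 2.784e-12 * (1.1383e+07 - 1) = 3.17e-05 A

3.17e-05


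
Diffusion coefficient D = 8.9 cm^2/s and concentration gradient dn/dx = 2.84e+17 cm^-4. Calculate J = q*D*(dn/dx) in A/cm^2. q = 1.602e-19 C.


Step 1: J = q * D * (dn/dx)
Step 2: J = 1.602e-19 * 8.9 * 2.84e+17
Step 3: J = 4.05e-01 A/cm^2

4.05e-01


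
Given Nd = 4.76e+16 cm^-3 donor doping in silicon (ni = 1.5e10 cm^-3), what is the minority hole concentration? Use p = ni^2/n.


Step 1: Since Nd >> ni, n ≈ Nd = 4.76e+16 cm^-3
Step 2: p = ni^2 / n = (1.5e10)^2 / 4.76e+16
Step 3: p = 2.25e20 / 4.76e+16 = 4.73e+03 cm^-3

4.73e+03


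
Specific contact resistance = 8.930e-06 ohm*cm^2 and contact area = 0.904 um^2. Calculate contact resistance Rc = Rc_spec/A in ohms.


Step 1: Convert area to cm^2: 0.904 um^2 = 9.0400e-09 cm^2
Step 2: Rc = Rc_spec / A = 8.930e-06 / 9.0400e-09
Step 3: Rc = 9.88e+02 ohms

9.88e+02


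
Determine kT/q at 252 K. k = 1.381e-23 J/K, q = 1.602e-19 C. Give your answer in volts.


Step 1: kT = 1.381e-23 * 252 = 3.48012e-21 J
Step 2: Vt = kT/q = 3.48012e-21 / 1.602e-19
Step 3: Vt = 0.02172 V

0.02172


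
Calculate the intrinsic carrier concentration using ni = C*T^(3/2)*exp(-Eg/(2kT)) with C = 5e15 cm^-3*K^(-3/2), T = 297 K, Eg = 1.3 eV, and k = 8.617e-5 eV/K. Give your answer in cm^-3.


Step 1: Compute kT = 8.617e-5 * 297 = 0.02559249 eV
Step 2: Exponent = -Eg/(2kT) = -1.3/(2*0.02559249) = -25.39808
Step 3: T^(3/2) = 297^1.5 = 5118.41
Step 4: ni = 5e15 * 5118.41 * exp(-25.39808) = 2.39e+08 cm^-3

2.39e+08


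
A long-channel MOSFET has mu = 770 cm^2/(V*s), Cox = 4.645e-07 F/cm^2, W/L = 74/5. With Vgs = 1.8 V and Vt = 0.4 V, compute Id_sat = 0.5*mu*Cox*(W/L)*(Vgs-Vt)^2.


Step 1: Overdrive voltage Vov = Vgs - Vt = 1.8 - 0.4 = 1.4 V
Step 2: W/L = 74/5 = 14.8
Step 3: Id = 0.5 * 770 * 4.645e-07 * 14.8 * 1.4^2
Step 4: Id = 5.19e-03 A

5.19e-03


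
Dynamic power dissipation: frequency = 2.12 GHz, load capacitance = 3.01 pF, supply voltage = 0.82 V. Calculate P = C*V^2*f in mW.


Step 1: V^2 = 0.82^2 = 0.6724 V^2
Step 2: P = C*V^2*f = 3.01e-12 F * 0.6724 * 2.12e9 Hz
Step 3: P = 4.29071888e-03 W
Step 4: P = 4.291 mW

4.291


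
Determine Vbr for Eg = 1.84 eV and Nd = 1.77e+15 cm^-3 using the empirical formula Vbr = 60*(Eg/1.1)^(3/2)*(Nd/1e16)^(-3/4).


Step 1: Eg/1.1 = 1.84/1.1 = 1.672727
Step 2: (Eg/1.1)^1.5 = 1.672727^1.5 = 2.163404
Step 3: (Nd/1e16)^(-0.75) = (0.177)^(-0.75) = 3.664545
Step 4: Vbr = 60 * 2.163404 * 3.664545 = 475.7 V

475.7


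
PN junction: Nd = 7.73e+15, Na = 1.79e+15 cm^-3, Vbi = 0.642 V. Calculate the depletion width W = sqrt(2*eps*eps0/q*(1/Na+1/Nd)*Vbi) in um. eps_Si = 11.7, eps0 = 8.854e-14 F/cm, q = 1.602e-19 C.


Step 1: 1/Na + 1/Nd = 1/1.79e+15 + 1/7.73e+15 = 6.88025e-16
Step 2: 2*eps*eps0/q = 2*11.7*8.854e-14/1.602e-19 = 1.293281e+07
Step 3: W^2 = 1.293281e+07 * 6.88025e-16 * 0.642 = 5.71258e-09
Step 4: W = sqrt(5.71258e-09) = 7.558e-05 cm = 0.7558 um

0.7558


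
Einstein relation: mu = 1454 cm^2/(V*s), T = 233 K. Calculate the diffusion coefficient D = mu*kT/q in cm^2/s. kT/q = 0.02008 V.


Step 1: D = mu * (kT/q)
Step 2: D = 1454 * 0.02008
Step 3: D = 29.2 cm^2/s

29.2


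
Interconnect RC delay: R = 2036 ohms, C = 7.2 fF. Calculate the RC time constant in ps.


Step 1: tau = R * C
Step 2: tau = 2036 * 7.2 fF = 2036 * 7.2e-15 F
Step 3: tau = 1.46592e-11 s = 14.6592 ps

14.6592


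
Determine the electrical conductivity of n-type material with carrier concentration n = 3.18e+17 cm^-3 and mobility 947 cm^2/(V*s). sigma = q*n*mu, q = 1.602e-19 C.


Step 1: sigma = q * n * mu
Step 2: sigma = 1.602e-19 * 3.18e+17 * 947
Step 3: sigma = 4.824e+01 S/cm

4.824e+01


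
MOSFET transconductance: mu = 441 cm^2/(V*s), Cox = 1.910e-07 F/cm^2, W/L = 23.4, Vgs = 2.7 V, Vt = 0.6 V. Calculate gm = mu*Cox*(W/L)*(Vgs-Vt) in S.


Step 1: Vov = Vgs - Vt = 2.7 - 0.6 = 2.1 V
Step 2: gm = mu * Cox * (W/L) * Vov
Step 3: gm = 441 * 1.910e-07 * 23.4 * 2.1 = 4.14e-03 S

4.14e-03


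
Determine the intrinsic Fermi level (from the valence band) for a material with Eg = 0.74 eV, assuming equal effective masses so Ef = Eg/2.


Step 1: For an intrinsic semiconductor, the Fermi level sits at midgap.
Step 2: Ef = Eg / 2 = 0.74 / 2 = 0.37 eV

0.37


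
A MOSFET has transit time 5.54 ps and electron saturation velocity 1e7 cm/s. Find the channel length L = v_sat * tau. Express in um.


Step 1: tau in seconds = 5.54 ps * 1e-12 = 5.5400e-12 s
Step 2: L = v_sat * tau = 1e7 * 5.5400e-12 = 5.5400e-05 cm
Step 3: L in um = 5.5400e-05 * 1e4 = 0.554 um

0.554
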